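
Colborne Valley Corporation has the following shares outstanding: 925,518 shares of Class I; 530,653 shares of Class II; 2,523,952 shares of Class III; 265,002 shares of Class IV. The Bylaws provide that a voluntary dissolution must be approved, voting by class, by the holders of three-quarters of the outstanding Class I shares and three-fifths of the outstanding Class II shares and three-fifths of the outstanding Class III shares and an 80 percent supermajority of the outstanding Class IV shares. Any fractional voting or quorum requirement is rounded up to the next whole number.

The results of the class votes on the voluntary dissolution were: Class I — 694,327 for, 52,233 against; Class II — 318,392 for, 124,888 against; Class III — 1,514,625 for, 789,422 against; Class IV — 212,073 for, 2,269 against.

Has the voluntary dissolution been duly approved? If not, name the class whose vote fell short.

Class I: 3/4 of 925518 = 694138.50, rounded up to 694139; 694,139 required, 694,327 in favor — approved.
Class II: 3/5 of 530653 = 318391.80, rounded up to 318392; 318,392 required, 318,392 in favor — approved.
Class III: 3/5 of 2523952 = 1514371.20, rounded up to 1514372; 1,514,372 required, 1,514,625 in favor — approved.
Class IV: 4/5 of 265002 = 212001.60, rounded up to 212002; 212,002 required, 212,073 in favor — approved.

Approved — every class gave the required vote.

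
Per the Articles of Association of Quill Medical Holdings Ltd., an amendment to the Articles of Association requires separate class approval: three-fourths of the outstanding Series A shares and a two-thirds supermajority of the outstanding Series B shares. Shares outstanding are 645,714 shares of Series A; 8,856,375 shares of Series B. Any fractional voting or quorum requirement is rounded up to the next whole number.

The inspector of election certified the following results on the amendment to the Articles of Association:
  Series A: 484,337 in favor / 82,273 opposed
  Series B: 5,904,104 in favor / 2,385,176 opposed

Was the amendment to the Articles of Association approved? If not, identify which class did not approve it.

Not approved — the Series B shares did not give the required vote.

Series A: 3/4 of 645714 = 484285.50, rounded up to 484286; 484,286 required, 484,337 in favor — approved.
Series B: 2/3 of 8856375 = 5904250; 5,904,250 required, 5,904,104 in favor — not approved.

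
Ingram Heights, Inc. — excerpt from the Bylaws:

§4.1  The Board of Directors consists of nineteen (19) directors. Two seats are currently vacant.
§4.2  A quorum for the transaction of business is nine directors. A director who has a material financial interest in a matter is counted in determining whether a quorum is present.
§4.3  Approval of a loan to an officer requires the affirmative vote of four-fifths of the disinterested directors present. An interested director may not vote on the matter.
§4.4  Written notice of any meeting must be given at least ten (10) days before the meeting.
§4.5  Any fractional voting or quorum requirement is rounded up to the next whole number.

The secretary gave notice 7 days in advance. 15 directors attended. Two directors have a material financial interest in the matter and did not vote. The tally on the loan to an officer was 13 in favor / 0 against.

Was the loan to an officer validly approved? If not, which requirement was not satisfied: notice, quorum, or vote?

Invalid — notice requirement not satisfied.

Notice: 7 days given; 10 required (7 < 10). Not satisfied.
Quorum: 15 present (interested directors count toward quorum); quorum is 9. Satisfied.
Vote: the loan to an officer requires four-fifths of the disinterested directors present (15 − 2 = 13). 4/5 of 13 = 10.40, rounded up to 11, so 11 affirmative votes are needed; 13 voted in favor. Satisfied.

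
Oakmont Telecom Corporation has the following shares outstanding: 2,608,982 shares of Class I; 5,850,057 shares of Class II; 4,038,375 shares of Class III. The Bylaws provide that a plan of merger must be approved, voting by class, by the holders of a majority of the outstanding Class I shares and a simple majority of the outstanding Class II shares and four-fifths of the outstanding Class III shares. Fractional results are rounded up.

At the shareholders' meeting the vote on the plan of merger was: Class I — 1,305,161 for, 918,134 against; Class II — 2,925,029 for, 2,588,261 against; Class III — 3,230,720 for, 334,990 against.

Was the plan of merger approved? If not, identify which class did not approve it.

Class I: a majority of 2608982 is 1304492; 1,304,492 required, 1,305,161 in favor — approved.
Class II: a majority of 5850057 is 2925029; 2,925,029 required, 2,925,029 in favor — approved.
Class III: 4/5 of 4038375 = 3230700; 3,230,700 required, 3,230,720 in favor — approved.

Approved — every class gave the required vote.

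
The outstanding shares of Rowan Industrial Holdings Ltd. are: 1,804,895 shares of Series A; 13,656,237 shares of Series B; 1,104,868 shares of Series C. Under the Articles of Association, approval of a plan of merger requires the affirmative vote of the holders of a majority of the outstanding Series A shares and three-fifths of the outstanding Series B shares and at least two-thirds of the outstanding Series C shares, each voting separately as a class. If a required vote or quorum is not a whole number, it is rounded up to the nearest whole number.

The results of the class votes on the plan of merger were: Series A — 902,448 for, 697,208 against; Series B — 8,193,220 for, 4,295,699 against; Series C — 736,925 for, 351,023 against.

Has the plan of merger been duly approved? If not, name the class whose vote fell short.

Not approved — the Series B shares did not give the required vote.

Series A: a majority of 1804895 is 902448; 902,448 required, 902,448 in favor — approved.
Series B: 3/5 of 13656237 = 8193742.20, rounded up to 8193743; 8,193,743 required, 8,193,220 in favor — not approved.
Series C: 2/3 of 1104868 = 736578.67, rounded up to 736579; 736,579 required, 736,925 in favor — approved.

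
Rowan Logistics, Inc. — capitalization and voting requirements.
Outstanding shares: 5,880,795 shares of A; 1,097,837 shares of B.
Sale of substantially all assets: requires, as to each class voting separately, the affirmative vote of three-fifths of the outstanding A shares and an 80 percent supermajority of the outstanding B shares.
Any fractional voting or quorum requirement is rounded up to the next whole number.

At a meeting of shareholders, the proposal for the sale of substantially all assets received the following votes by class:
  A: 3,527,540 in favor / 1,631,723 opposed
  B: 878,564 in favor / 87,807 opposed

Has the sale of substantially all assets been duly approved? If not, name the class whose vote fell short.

Not approved — the A shares did not give the required vote.

A: 3/5 of 5880795 = 3528477; 3,528,477 required, 3,527,540 in favor — not approved.
B: 4/5 of 1097837 = 878269.60, rounded up to 878270; 878,270 required, 878,564 in favor — approved.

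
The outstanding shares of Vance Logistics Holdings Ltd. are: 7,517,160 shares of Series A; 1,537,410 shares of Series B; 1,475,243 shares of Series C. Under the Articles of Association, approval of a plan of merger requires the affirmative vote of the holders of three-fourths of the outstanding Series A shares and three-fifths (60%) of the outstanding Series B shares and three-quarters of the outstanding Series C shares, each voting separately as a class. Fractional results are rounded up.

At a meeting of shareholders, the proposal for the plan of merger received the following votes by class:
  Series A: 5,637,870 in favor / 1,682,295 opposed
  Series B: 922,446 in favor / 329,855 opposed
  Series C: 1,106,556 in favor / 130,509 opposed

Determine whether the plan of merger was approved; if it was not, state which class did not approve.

Series A: 3/4 of 7517160 = 5637870; 5,637,870 required, 5,637,870 in favor — approved.
Series B: 3/5 of 1537410 = 922446; 922,446 required, 922,446 in favor — approved.
Series C: 3/4 of 1475243 = 1106432.25, rounded up to 1106433; 1,106,433 required, 1,106,556 in favor — approved.

Approved — every class gave the required vote.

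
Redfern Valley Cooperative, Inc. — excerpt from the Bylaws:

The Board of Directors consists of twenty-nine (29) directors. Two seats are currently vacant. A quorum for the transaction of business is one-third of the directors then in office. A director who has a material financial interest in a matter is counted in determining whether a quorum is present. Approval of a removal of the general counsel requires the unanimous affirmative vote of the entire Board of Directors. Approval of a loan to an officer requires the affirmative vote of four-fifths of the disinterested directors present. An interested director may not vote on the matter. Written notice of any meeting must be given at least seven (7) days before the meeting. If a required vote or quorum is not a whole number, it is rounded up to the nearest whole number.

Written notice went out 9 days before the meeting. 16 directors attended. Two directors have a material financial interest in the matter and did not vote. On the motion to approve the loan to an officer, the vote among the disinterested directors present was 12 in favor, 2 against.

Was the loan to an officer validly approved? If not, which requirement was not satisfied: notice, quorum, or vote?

Valid — all requirements satisfied.

Notice: 9 days given; 7 required (9 ≥ 7). Satisfied.
Quorum: 16 present (interested directors count toward quorum); quorum is 9. Satisfied.
Vote: the loan to an officer requires four-fifths of the disinterested directors present (16 − 2 = 14). 4/5 of 14 = 11.20, rounded up to 12, so 12 affirmative votes are needed; 12 voted in favor. Satisfied.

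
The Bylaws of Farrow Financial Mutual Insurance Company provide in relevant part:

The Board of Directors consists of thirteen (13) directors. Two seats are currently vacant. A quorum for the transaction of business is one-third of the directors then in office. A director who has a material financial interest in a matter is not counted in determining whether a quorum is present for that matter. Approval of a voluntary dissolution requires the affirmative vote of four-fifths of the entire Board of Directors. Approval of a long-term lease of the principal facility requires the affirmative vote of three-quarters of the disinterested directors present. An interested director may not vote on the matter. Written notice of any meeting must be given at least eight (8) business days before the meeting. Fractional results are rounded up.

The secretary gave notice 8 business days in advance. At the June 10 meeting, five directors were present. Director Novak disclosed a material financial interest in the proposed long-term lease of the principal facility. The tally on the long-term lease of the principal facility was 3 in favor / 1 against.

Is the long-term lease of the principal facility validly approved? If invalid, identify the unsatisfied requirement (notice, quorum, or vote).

Valid — all requirements satisfied.

Notice: 8 business days given; 8 required (8 ≥ 8). Satisfied.
Quorum: 5 present, but the 1 interested director does not count, leaving 4. Quorum is 4. Satisfied.
Vote: the long-term lease of the principal facility requires three-fourths of the disinterested directors present (5 − 1 = 4). 3/4 of 4 = 3, so 3 affirmative votes are needed; 3 voted in favor. Satisfied.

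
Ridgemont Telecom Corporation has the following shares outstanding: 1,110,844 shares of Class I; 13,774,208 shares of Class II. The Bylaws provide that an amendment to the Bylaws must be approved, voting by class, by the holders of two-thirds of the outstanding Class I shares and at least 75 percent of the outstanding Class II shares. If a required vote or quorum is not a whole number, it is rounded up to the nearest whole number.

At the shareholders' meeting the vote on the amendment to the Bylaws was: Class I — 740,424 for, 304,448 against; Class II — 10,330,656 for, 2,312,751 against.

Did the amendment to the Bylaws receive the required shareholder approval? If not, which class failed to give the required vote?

Class I: 2/3 of 1110844 = 740562.67, rounded up to 740563; 740,563 required, 740,424 in favor — not approved.
Class II: 3/4 of 13774208 = 10330656; 10,330,656 required, 10,330,656 in favor — approved.

Not approved — the Class I shares did not give the required vote.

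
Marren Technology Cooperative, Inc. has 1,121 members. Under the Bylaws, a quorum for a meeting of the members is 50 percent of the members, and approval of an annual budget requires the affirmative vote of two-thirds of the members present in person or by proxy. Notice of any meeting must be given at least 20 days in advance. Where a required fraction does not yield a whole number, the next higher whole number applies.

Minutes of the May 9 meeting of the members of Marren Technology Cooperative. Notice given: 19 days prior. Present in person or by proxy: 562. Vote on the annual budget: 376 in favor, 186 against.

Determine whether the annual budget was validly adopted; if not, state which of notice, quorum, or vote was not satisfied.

Invalid — notice requirement not satisfied.

Notice: 19 days given; 20 required. Not satisfied.
Quorum: 50% of 1,121 = 560.50, rounded up to 561; 562 present. Satisfied.
Vote: requires two-thirds of those present (562); 2/3 of 562 = 374.67, rounded up to 375, so 375 needed; 376 in favor. Satisfied.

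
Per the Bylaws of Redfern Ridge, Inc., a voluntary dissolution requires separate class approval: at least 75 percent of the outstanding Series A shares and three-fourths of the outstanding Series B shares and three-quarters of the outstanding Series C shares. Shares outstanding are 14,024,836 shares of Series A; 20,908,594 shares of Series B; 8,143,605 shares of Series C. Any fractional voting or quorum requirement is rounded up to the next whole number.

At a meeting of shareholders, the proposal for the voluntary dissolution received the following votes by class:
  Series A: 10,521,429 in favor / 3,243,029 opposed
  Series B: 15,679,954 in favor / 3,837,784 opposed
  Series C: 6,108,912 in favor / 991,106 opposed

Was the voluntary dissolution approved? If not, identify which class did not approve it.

Series A: 3/4 of 14024836 = 10518627; 10,518,627 required, 10,521,429 in favor — approved.
Series B: 3/4 of 20908594 = 15681445.50, rounded up to 15681446; 15,681,446 required, 15,679,954 in favor — not approved.
Series C: 3/4 of 8143605 = 6107703.75, rounded up to 6107704; 6,107,704 required, 6,108,912 in favor — approved.

Not approved — the Series B shares did not give the required vote.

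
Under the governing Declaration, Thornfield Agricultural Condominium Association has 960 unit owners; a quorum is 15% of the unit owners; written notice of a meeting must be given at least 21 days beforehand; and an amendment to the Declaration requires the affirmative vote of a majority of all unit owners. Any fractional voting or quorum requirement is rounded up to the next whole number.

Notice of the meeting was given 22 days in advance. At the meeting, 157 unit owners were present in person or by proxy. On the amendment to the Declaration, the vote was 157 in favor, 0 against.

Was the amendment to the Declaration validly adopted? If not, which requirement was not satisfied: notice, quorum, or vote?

Notice: 22 days given; 21 required. Satisfied.
Quorum: 15% of 960 = 144; 157 present. Satisfied.
Vote: requires a majority of all unit owners (960); a majority of 960 is 481, so 481 needed; 157 in favor. Not satisfied.

Invalid — vote requirement not satisfied.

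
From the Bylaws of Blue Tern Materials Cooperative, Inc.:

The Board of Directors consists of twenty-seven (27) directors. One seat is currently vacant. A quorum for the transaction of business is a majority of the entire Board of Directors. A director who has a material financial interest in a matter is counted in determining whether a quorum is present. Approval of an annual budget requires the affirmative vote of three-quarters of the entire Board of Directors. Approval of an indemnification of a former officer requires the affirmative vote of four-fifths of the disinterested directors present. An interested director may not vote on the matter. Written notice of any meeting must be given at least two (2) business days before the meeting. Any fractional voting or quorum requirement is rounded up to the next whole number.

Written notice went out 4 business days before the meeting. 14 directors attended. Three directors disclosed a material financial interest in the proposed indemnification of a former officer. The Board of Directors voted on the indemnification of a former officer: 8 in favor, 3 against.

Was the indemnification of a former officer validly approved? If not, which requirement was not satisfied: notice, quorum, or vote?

Invalid — vote requirement not satisfied.

Notice: 4 business days given; 2 required (4 ≥ 2). Satisfied.
Quorum: 14 present (interested directors count toward quorum); quorum is 14. Satisfied.
Vote: the indemnification of a former officer requires four-fifths of the disinterested directors present (14 − 3 = 11). 4/5 of 11 = 8.80, rounded up to 9, so 9 affirmative votes are needed; 8 voted in favor. Not satisfied.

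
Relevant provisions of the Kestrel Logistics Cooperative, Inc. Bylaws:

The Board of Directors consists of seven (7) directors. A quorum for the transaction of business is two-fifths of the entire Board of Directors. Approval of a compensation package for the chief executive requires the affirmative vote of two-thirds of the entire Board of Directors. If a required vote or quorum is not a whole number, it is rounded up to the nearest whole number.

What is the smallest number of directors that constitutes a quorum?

2/5 of 7 = 2.80, rounded up to 3.

3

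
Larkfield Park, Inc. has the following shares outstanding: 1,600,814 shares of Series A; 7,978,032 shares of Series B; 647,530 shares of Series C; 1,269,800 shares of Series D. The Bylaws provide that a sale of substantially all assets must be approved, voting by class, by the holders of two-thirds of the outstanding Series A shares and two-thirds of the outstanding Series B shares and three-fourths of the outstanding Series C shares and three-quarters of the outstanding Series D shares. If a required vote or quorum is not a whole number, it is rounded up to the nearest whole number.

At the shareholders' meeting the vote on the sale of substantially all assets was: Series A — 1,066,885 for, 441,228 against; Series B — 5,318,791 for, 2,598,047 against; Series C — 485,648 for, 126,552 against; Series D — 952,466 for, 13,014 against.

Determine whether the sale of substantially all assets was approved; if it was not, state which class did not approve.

Not approved — the Series A shares did not give the required vote.

Series A: 2/3 of 1600814 = 1067209.33, rounded up to 1067210; 1,067,210 required, 1,066,885 in favor — not approved.
Series B: 2/3 of 7978032 = 5318688; 5,318,688 required, 5,318,791 in favor — approved.
Series C: 3/4 of 647530 = 485647.50, rounded up to 485648; 485,648 required, 485,648 in favor — approved.
Series D: 3/4 of 1269800 = 952350; 952,350 required, 952,466 in favor — approved.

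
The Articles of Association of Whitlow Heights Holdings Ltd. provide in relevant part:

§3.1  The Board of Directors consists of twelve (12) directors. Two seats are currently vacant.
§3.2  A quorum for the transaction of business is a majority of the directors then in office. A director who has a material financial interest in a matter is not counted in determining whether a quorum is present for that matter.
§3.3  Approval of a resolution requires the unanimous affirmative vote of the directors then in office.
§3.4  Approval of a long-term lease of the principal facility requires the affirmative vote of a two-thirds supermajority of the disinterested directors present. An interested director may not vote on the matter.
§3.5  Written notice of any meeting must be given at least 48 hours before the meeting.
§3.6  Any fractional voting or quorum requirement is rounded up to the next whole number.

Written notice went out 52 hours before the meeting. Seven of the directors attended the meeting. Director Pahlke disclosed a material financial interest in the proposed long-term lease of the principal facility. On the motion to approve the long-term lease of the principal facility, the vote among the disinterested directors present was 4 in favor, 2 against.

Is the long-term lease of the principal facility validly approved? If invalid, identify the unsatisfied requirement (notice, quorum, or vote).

Notice: 52 hours given; 48 required (52 ≥ 48). Satisfied.
Quorum: 7 present, but the 1 interested director does not count, leaving 6. Quorum is 6. Satisfied.
Vote: the long-term lease of the principal facility requires two-thirds of the disinterested directors present (7 − 1 = 6). 2/3 of 6 = 4, so 4 affirmative votes are needed; 4 voted in favor. Satisfied.

Valid — all requirements satisfied.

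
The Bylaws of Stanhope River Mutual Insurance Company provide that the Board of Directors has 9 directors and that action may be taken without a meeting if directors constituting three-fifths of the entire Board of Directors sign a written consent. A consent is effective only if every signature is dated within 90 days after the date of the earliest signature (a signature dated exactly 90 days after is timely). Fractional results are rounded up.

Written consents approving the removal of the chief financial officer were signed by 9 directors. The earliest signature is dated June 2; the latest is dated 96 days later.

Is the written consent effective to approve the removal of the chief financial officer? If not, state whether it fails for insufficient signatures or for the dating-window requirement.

Not effective — dating-window requirement not satisfied.

Signatures required: three-fifths of 9 — 3/5 of 9 = 5.40, rounded up to 6, so 6 needed; 9 signed. Sufficient.
Dating window: the latest signature is 96 days after the earliest; the limit is 90 days. Outside the window.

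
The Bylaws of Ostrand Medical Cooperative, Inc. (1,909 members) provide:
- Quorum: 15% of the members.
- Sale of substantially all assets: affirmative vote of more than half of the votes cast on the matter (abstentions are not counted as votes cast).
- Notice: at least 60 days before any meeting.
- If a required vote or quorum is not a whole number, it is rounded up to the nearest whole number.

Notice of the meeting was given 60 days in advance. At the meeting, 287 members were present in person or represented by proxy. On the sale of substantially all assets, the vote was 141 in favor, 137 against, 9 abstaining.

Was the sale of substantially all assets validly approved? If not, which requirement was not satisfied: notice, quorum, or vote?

Valid — all requirements satisfied.

Notice: 60 days given; 60 required. Satisfied.
Quorum: 15% of 1,909 = 286.35, rounded up to 287; 287 present. Satisfied.
Vote: requires a majority of the votes cast (287 − 9 abstaining = 278); a majority of 278 is 140, so 140 needed; 141 in favor. Satisfied.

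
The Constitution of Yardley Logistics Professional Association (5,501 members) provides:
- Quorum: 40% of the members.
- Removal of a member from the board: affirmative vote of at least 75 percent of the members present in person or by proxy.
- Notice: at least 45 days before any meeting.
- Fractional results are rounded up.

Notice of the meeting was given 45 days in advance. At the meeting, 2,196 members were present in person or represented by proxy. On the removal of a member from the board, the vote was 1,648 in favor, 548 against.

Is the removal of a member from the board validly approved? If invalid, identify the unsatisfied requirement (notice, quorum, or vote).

Invalid — quorum requirement not satisfied.

Notice: 45 days given; 45 required. Satisfied.
Quorum: 40% of 5,501 = 2,200.40, rounded up to 2,201; 2,196 present. Not satisfied.
Vote: requires three-fourths of those present (2,196); 3/4 of 2196 = 1647, so 1,647 needed; 1,648 in favor. Satisfied.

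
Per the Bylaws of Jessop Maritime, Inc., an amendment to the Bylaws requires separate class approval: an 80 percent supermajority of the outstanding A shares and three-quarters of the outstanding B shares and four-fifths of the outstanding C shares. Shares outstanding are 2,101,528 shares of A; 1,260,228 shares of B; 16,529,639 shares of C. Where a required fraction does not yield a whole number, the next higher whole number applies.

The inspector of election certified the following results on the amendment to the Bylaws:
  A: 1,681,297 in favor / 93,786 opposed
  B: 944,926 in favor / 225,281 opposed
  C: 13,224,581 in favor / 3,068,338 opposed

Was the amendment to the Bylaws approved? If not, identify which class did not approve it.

A: 4/5 of 2101528 = 1681222.40, rounded up to 1681223; 1,681,223 required, 1,681,297 in favor — approved.
B: 3/4 of 1260228 = 945171; 945,171 required, 944,926 in favor — not approved.
C: 4/5 of 16529639 = 13223711.20, rounded up to 13223712; 13,223,712 required, 13,224,581 in favor — approved.

Not approved — the B shares did not give the required vote.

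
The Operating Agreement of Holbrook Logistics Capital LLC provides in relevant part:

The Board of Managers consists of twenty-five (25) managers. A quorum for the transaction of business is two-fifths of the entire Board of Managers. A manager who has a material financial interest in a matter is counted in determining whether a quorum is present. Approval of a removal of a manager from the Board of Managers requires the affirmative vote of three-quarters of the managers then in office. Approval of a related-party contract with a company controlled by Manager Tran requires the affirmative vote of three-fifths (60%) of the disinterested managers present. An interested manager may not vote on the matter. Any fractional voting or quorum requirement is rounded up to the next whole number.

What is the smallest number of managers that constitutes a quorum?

10

2/5 of 25 = 10.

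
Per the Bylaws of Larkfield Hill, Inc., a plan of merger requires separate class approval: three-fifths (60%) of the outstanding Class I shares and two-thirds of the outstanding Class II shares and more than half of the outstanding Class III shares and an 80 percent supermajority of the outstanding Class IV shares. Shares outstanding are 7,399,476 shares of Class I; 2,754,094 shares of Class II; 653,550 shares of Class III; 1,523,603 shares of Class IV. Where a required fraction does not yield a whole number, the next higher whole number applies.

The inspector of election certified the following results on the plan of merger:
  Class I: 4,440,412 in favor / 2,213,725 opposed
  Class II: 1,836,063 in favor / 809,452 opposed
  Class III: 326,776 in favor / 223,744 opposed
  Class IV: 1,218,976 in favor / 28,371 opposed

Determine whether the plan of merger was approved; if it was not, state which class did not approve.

Class I: 3/5 of 7399476 = 4439685.60, rounded up to 4439686; 4,439,686 required, 4,440,412 in favor — approved.
Class II: 2/3 of 2754094 = 1836062.67, rounded up to 1836063; 1,836,063 required, 1,836,063 in favor — approved.
Class III: a majority of 653550 is 326776; 326,776 required, 326,776 in favor — approved.
Class IV: 4/5 of 1523603 = 1218882.40, rounded up to 1218883; 1,218,883 required, 1,218,976 in favor — approved.

Approved — every class gave the required vote.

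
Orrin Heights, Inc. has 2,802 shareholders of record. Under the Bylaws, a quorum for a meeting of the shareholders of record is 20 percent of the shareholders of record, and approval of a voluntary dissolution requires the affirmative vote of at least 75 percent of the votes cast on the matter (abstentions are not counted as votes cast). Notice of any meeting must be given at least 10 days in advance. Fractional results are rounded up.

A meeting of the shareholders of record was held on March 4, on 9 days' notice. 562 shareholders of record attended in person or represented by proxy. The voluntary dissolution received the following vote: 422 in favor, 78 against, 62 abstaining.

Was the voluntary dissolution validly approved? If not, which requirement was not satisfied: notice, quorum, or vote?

Invalid — notice requirement not satisfied.

Notice: 9 days given; 10 required. Not satisfied.
Quorum: 20% of 2,802 = 560.40, rounded up to 561; 562 present. Satisfied.
Vote: requires three-fourths of the votes cast (562 − 62 abstaining = 500); 3/4 of 500 = 375, so 375 needed; 422 in favor. Satisfied.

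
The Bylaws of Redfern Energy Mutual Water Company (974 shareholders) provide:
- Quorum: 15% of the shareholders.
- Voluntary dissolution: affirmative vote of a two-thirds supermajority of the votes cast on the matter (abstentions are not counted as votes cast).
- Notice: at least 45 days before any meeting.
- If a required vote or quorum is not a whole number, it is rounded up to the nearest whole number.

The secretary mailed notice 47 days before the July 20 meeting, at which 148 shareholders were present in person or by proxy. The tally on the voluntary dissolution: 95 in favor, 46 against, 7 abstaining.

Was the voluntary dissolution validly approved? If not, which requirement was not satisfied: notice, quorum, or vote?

Valid — all requirements satisfied.

Notice: 47 days given; 45 required. Satisfied.
Quorum: 15% of 974 = 146.10, rounded up to 147; 148 present. Satisfied.
Vote: requires two-thirds of the votes cast (148 − 7 abstaining = 141); 2/3 of 141 = 94, so 94 needed; 95 in favor. Satisfied.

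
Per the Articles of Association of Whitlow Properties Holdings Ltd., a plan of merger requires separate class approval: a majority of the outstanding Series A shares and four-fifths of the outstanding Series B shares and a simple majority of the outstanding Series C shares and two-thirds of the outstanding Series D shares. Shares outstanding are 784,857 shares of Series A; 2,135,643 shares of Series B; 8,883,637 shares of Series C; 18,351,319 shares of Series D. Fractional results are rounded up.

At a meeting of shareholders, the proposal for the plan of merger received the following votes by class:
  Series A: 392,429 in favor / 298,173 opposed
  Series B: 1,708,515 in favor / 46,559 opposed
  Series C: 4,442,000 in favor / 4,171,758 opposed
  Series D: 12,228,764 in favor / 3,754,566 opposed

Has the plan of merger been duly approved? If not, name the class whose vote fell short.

Series A: a majority of 784857 is 392429; 392,429 required, 392,429 in favor — approved.
Series B: 4/5 of 2135643 = 1708514.40, rounded up to 1708515; 1,708,515 required, 1,708,515 in favor — approved.
Series C: a majority of 8883637 is 4441819; 4,441,819 required, 4,442,000 in favor — approved.
Series D: 2/3 of 18351319 = 12234212.67, rounded up to 12234213; 12,234,213 required, 12,228,764 in favor — not approved.

Not approved — the Series D shares did not give the required vote.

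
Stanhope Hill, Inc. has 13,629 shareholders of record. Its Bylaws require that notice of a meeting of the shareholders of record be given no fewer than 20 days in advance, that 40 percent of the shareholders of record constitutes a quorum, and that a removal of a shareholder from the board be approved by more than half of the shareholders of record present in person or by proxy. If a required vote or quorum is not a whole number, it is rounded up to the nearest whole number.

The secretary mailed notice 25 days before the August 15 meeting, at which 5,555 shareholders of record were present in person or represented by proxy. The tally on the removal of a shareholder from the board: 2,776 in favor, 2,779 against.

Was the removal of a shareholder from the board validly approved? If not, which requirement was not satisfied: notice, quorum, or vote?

Notice: 25 days given; 20 required. Satisfied.
Quorum: 40% of 13,629 = 5,451.60, rounded up to 5,452; 5,555 present. Satisfied.
Vote: requires a majority of those present (5,555); a majority of 5555 is 2778, so 2,778 needed; 2,776 in favor. Not satisfied.

Invalid — vote requirement not satisfied.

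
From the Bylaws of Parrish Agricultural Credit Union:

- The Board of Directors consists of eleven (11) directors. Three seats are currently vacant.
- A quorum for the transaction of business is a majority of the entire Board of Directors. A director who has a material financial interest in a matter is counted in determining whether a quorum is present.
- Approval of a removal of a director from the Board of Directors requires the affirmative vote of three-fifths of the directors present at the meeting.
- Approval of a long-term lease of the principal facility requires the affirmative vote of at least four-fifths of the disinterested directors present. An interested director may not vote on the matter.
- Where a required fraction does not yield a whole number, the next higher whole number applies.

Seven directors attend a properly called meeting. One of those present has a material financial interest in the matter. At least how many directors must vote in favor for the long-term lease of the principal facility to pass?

The long-term lease of the principal facility requires four-fifths of the disinterested directors present (7 − 1 = 6).
4/5 of 6 = 4.80, rounded up to 5.

5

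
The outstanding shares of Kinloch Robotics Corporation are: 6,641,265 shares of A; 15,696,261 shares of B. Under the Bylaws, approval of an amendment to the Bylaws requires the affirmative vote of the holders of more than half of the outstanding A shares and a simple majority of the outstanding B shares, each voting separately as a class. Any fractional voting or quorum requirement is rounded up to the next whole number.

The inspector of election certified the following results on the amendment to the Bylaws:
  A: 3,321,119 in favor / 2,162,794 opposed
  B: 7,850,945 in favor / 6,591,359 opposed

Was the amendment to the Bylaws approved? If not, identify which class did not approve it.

A: a majority of 6641265 is 3320633; 3,320,633 required, 3,321,119 in favor — approved.
B: a majority of 15696261 is 7848131; 7,848,131 required, 7,850,945 in favor — approved.

Approved — every class gave the required vote.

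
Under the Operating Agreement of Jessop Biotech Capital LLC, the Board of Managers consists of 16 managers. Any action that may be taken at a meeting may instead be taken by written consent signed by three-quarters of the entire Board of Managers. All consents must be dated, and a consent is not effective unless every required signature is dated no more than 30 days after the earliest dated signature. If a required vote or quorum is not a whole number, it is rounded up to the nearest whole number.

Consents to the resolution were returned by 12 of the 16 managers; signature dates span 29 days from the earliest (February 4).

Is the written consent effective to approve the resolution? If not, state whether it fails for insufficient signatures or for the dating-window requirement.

Signatures required: three-quarters of 16 — 3/4 of 16 = 12, so 12 needed; 12 signed. Sufficient.
Dating window: the latest signature is 29 days after the earliest; the limit is 30 days. Within the window.

Effective — both the signature and dating-window requirements are satisfied.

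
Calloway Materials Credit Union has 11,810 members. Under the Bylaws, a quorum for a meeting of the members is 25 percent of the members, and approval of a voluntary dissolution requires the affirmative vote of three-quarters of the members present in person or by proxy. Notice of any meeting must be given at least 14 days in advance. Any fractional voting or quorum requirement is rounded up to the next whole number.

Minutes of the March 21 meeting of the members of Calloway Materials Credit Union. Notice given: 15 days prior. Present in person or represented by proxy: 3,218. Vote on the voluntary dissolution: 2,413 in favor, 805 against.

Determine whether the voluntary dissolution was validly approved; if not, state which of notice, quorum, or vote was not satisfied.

Notice: 15 days given; 14 required. Satisfied.
Quorum: 25% of 11,810 = 2,952.50, rounded up to 2,953; 3,218 present. Satisfied.
Vote: requires three-fourths of those present (3,218); 3/4 of 3218 = 2413.50, rounded up to 2414, so 2,414 needed; 2,413 in favor. Not satisfied.

Invalid — vote requirement not satisfied.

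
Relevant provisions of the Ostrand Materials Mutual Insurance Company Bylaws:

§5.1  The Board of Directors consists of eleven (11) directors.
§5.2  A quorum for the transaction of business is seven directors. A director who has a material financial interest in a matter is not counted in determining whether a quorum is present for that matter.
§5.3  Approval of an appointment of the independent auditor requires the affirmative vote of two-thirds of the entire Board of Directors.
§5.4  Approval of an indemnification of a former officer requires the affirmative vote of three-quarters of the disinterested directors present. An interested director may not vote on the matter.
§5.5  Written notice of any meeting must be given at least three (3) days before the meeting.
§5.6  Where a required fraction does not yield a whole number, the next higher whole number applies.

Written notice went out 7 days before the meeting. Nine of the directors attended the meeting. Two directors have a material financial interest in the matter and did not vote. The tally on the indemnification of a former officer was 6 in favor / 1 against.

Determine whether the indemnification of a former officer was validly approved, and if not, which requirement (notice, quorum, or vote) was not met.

Notice: 7 days given; 3 required (7 ≥ 3). Satisfied.
Quorum: 9 present, but the 2 interested directors do not count, leaving 7. Quorum is 7. Satisfied.
Vote: the indemnification of a former officer requires three-fourths of the disinterested directors present (9 − 2 = 7). 3/4 of 7 = 5.25, rounded up to 6, so 6 affirmative votes are needed; 6 voted in favor. Satisfied.

Valid — all requirements satisfied.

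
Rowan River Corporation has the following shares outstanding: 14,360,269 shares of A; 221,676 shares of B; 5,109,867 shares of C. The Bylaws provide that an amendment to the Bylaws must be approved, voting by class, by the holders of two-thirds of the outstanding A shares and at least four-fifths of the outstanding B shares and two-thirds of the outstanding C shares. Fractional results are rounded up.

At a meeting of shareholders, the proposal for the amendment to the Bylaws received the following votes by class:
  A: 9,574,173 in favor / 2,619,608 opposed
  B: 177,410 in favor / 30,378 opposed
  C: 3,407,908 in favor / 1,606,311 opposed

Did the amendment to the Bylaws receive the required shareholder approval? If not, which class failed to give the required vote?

A: 2/3 of 14360269 = 9573512.67, rounded up to 9573513; 9,573,513 required, 9,574,173 in favor — approved.
B: 4/5 of 221676 = 177340.80, rounded up to 177341; 177,341 required, 177,410 in favor — approved.
C: 2/3 of 5109867 = 3406578; 3,406,578 required, 3,407,908 in favor — approved.

Approved — every class gave the required vote.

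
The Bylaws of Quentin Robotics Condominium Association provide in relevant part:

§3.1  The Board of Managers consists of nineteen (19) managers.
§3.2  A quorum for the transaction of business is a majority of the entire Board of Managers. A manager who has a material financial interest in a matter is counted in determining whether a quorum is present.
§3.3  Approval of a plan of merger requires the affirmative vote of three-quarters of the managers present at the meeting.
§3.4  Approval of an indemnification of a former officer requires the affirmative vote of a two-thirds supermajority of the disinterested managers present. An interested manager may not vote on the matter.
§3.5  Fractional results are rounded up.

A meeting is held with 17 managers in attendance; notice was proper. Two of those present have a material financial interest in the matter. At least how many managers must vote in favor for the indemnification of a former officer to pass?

The indemnification of a former officer requires two-thirds of the disinterested managers present (17 − 2 = 15).
2/3 of 15 = 10.

10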